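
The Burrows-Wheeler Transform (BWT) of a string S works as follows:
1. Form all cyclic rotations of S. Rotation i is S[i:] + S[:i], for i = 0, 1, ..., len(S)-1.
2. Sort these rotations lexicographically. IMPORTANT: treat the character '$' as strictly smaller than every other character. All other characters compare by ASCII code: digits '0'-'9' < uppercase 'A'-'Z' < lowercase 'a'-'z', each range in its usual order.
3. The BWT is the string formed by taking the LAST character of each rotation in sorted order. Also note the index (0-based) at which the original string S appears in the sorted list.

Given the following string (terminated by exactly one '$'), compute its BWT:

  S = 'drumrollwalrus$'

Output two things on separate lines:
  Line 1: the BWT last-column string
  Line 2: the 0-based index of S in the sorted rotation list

All 15 rotations (rotation i = S[i:]+S[:i]):
  rot[0] = drumrollwalrus$
  rot[1] = rumrollwalrus$d
  rot[2] = umrollwalrus$dr
  rot[3] = mrollwalrus$dru
  rot[4] = rollwalrus$drum
  rot[5] = ollwalrus$drumr
  rot[6] = llwalrus$drumro
  rot[7] = lwalrus$drumrol
  rot[8] = walrus$drumroll
  rot[9] = alrus$drumrollw
  rot[10] = lrus$drumrollwa
  rot[11] = rus$drumrollwal
  rot[12] = us$drumrollwalr
  rot[13] = s$drumrollwalru
  rot[14] = $drumrollwalrus
Sorted (with $ < everything):
  sorted[0] = $drumrollwalrus  (last char: 's')
  sorted[1] = alrus$drumrollw  (last char: 'w')
  sorted[2] = drumrollwalrus$  (last char: '$')
  sorted[3] = llwalrus$drumro  (last char: 'o')
  sorted[4] = lrus$drumrollwa  (last char: 'a')
  sorted[5] = lwalrus$drumrol  (last char: 'l')
  sorted[6] = mrollwalrus$dru  (last char: 'u')
  sorted[7] = ollwalrus$drumr  (last char: 'r')
  sorted[8] = rollwalrus$drum  (last char: 'm')
  sorted[9] = rumrollwalrus$d  (last char: 'd')
  sorted[10] = rus$drumrollwal  (last char: 'l')
  sorted[11] = s$drumrollwalru  (last char: 'u')
  sorted[12] = umrollwalrus$dr  (last char: 'r')
  sorted[13] = us$drumrollwalr  (last char: 'r')
  sorted[14] = walrus$drumroll  (last char: 'l')
Last column: sw$oalurmdlurrl
Original string S is at sorted index 2

Answer: sw$oalurmdlurrl
2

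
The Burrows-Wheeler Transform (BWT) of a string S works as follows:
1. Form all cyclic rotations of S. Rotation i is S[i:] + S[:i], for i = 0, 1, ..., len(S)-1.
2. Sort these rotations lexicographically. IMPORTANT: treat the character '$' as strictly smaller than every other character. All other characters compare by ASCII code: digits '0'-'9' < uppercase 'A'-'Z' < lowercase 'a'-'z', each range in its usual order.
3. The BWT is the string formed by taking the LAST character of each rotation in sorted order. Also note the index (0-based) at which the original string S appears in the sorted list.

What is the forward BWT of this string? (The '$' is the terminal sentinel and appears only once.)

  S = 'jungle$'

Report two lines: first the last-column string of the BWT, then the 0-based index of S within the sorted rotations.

Answer: eln$guj
3

Derivation:
All 7 rotations (rotation i = S[i:]+S[:i]):
  rot[0] = jungle$
  rot[1] = ungle$j
  rot[2] = ngle$ju
  rot[3] = gle$jun
  rot[4] = le$jung
  rot[5] = e$jungl
  rot[6] = $jungle
Sorted (with $ < everything):
  sorted[0] = $jungle  (last char: 'e')
  sorted[1] = e$jungl  (last char: 'l')
  sorted[2] = gle$jun  (last char: 'n')
  sorted[3] = jungle$  (last char: '$')
  sorted[4] = le$jung  (last char: 'g')
  sorted[5] = ngle$ju  (last char: 'u')
  sorted[6] = ungle$j  (last char: 'j')
Last column: eln$guj
Original string S is at sorted index 3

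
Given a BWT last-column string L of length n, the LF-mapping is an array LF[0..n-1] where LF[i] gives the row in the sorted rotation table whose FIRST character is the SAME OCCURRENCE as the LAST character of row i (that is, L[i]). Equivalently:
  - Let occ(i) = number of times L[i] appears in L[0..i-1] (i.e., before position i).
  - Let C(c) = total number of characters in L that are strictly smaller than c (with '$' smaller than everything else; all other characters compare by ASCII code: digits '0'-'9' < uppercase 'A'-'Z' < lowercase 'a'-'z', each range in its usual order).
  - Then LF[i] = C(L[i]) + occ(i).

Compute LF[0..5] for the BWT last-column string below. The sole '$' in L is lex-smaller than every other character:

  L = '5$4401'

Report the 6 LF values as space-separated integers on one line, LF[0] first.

Char counts: '$':1, '0':1, '1':1, '4':2, '5':1
C (first-col start): C('$')=0, C('0')=1, C('1')=2, C('4')=3, C('5')=5
L[0]='5': occ=0, LF[0]=C('5')+0=5+0=5
L[1]='$': occ=0, LF[1]=C('$')+0=0+0=0
L[2]='4': occ=0, LF[2]=C('4')+0=3+0=3
L[3]='4': occ=1, LF[3]=C('4')+1=3+1=4
L[4]='0': occ=0, LF[4]=C('0')+0=1+0=1
L[5]='1': occ=0, LF[5]=C('1')+0=2+0=2

Answer: 5 0 3 4 1 2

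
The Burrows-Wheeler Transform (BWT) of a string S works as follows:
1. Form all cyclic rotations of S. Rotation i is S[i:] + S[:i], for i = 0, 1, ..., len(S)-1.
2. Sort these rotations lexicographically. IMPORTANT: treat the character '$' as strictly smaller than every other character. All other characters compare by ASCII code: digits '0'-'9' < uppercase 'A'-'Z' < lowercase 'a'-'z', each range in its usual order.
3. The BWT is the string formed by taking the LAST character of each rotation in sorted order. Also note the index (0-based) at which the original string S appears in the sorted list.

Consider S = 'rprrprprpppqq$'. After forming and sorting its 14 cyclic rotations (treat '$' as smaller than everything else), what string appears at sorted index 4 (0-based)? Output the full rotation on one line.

All 14 rotations (rotation i = S[i:]+S[:i]):
  rot[0] = rprrprprpppqq$
  rot[1] = prrprprpppqq$r
  rot[2] = rrprprpppqq$rp
  rot[3] = rprprpppqq$rpr
  rot[4] = prprpppqq$rprr
  rot[5] = rprpppqq$rprrp
  rot[6] = prpppqq$rprrpr
  rot[7] = rpppqq$rprrprp
  rot[8] = pppqq$rprrprpr
  rot[9] = ppqq$rprrprprp
  rot[10] = pqq$rprrprprpp
  rot[11] = qq$rprrprprppp
  rot[12] = q$rprrprprpppq
  rot[13] = $rprrprprpppqq
Sorted (with $ < everything):
  sorted[0] = $rprrprprpppqq
  sorted[1] = pppqq$rprrprpr
  sorted[2] = ppqq$rprrprprp
  sorted[3] = pqq$rprrprprpp
  sorted[4] = prpppqq$rprrpr
  sorted[5] = prprpppqq$rprr
  sorted[6] = prrprprpppqq$r
  sorted[7] = q$rprrprprpppq
  sorted[8] = qq$rprrprprppp
  sorted[9] = rpppqq$rprrprp
  sorted[10] = rprpppqq$rprrp
  sorted[11] = rprprpppqq$rpr
  sorted[12] = rprrprprpppqq$
  sorted[13] = rrprprpppqq$rp
sorted[4] = prpppqq$rprrpr

Answer: prpppqq$rprrpr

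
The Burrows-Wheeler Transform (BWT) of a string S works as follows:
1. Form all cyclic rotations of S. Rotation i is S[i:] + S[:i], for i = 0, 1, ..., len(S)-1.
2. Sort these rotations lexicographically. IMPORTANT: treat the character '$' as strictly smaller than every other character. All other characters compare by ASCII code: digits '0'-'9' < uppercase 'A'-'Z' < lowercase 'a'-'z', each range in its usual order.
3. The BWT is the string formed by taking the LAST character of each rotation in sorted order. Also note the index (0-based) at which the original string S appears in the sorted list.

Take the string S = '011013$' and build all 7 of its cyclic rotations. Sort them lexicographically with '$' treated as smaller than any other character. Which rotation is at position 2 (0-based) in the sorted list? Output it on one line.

All 7 rotations (rotation i = S[i:]+S[:i]):
  rot[0] = 011013$
  rot[1] = 11013$0
  rot[2] = 1013$01
  rot[3] = 013$011
  rot[4] = 13$0110
  rot[5] = 3$01101
  rot[6] = $011013
Sorted (with $ < everything):
  sorted[0] = $011013
  sorted[1] = 011013$
  sorted[2] = 013$011
  sorted[3] = 1013$01
  sorted[4] = 11013$0
  sorted[5] = 13$0110
  sorted[6] = 3$01101
sorted[2] = 013$011

Answer: 013$011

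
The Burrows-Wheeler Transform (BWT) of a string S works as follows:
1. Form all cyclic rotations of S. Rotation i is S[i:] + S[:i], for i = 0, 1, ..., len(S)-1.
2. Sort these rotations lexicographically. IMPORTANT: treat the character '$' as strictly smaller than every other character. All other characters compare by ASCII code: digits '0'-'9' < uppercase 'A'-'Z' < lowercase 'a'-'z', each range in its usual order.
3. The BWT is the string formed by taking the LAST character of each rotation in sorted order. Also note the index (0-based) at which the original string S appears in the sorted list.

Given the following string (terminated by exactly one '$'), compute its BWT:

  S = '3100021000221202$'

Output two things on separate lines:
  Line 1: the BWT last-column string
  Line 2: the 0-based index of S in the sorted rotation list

Answer: 2110020032201020$
16

Derivation:
All 17 rotations (rotation i = S[i:]+S[:i]):
  rot[0] = 3100021000221202$
  rot[1] = 100021000221202$3
  rot[2] = 00021000221202$31
  rot[3] = 0021000221202$310
  rot[4] = 021000221202$3100
  rot[5] = 21000221202$31000
  rot[6] = 1000221202$310002
  rot[7] = 000221202$3100021
  rot[8] = 00221202$31000210
  rot[9] = 0221202$310002100
  rot[10] = 221202$3100021000
  rot[11] = 21202$31000210002
  rot[12] = 1202$310002100022
  rot[13] = 202$3100021000221
  rot[14] = 02$31000210002212
  rot[15] = 2$310002100022120
  rot[16] = $3100021000221202
Sorted (with $ < everything):
  sorted[0] = $3100021000221202  (last char: '2')
  sorted[1] = 00021000221202$31  (last char: '1')
  sorted[2] = 000221202$3100021  (last char: '1')
  sorted[3] = 0021000221202$310  (last char: '0')
  sorted[4] = 00221202$31000210  (last char: '0')
  sorted[5] = 02$31000210002212  (last char: '2')
  sorted[6] = 021000221202$3100  (last char: '0')
  sorted[7] = 0221202$310002100  (last char: '0')
  sorted[8] = 100021000221202$3  (last char: '3')
  sorted[9] = 1000221202$310002  (last char: '2')
  sorted[10] = 1202$310002100022  (last char: '2')
  sorted[11] = 2$310002100022120  (last char: '0')
  sorted[12] = 202$3100021000221  (last char: '1')
  sorted[13] = 21000221202$31000  (last char: '0')
  sorted[14] = 21202$31000210002  (last char: '2')
  sorted[15] = 221202$3100021000  (last char: '0')
  sorted[16] = 3100021000221202$  (last char: '$')
Last column: 2110020032201020$
Original string S is at sorted index 16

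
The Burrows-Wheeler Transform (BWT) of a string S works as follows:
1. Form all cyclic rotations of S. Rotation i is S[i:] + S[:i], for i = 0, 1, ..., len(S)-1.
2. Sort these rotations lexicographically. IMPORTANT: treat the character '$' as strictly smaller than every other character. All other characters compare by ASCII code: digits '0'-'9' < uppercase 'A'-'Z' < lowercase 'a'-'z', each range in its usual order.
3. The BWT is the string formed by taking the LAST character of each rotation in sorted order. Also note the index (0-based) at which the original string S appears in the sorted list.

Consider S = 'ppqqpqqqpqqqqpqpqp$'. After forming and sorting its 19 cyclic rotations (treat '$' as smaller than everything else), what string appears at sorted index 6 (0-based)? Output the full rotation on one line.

All 19 rotations (rotation i = S[i:]+S[:i]):
  rot[0] = ppqqpqqqpqqqqpqpqp$
  rot[1] = pqqpqqqpqqqqpqpqp$p
  rot[2] = qqpqqqpqqqqpqpqp$pp
  rot[3] = qpqqqpqqqqpqpqp$ppq
  rot[4] = pqqqpqqqqpqpqp$ppqq
  rot[5] = qqqpqqqqpqpqp$ppqqp
  rot[6] = qqpqqqqpqpqp$ppqqpq
  rot[7] = qpqqqqpqpqp$ppqqpqq
  rot[8] = pqqqqpqpqp$ppqqpqqq
  rot[9] = qqqqpqpqp$ppqqpqqqp
  rot[10] = qqqpqpqp$ppqqpqqqpq
  rot[11] = qqpqpqp$ppqqpqqqpqq
  rot[12] = qpqpqp$ppqqpqqqpqqq
  rot[13] = pqpqp$ppqqpqqqpqqqq
  rot[14] = qpqp$ppqqpqqqpqqqqp
  rot[15] = pqp$ppqqpqqqpqqqqpq
  rot[16] = qp$ppqqpqqqpqqqqpqp
  rot[17] = p$ppqqpqqqpqqqqpqpq
  rot[18] = $ppqqpqqqpqqqqpqpqp
Sorted (with $ < everything):
  sorted[0] = $ppqqpqqqpqqqqpqpqp
  sorted[1] = p$ppqqpqqqpqqqqpqpq
  sorted[2] = ppqqpqqqpqqqqpqpqp$
  sorted[3] = pqp$ppqqpqqqpqqqqpq
  sorted[4] = pqpqp$ppqqpqqqpqqqq
  sorted[5] = pqqpqqqpqqqqpqpqp$p
  sorted[6] = pqqqpqqqqpqpqp$ppqq
  sorted[7] = pqqqqpqpqp$ppqqpqqq
  sorted[8] = qp$ppqqpqqqpqqqqpqp
  sorted[9] = qpqp$ppqqpqqqpqqqqp
  sorted[10] = qpqpqp$ppqqpqqqpqqq
  sorted[11] = qpqqqpqqqqpqpqp$ppq
  sorted[12] = qpqqqqpqpqp$ppqqpqq
  sorted[13] = qqpqpqp$ppqqpqqqpqq
  sorted[14] = qqpqqqpqqqqpqpqp$pp
  sorted[15] = qqpqqqqpqpqp$ppqqpq
  sorted[16] = qqqpqpqp$ppqqpqqqpq
  sorted[17] = qqqpqqqqpqpqp$ppqqp
  sorted[18] = qqqqpqpqp$ppqqpqqqp
sorted[6] = pqqqpqqqqpqpqp$ppqq

Answer: pqqqpqqqqpqpqp$ppqq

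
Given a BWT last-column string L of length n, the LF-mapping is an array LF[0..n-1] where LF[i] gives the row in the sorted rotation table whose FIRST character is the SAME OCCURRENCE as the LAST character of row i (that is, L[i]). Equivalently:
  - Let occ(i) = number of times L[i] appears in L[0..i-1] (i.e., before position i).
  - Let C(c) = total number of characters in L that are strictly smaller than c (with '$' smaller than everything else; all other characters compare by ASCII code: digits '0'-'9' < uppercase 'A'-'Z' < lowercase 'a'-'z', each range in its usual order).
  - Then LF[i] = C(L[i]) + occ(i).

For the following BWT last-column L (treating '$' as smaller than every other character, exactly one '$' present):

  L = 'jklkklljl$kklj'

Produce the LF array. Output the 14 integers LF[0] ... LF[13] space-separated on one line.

Answer: 1 4 9 5 6 10 11 2 12 0 7 8 13 3

Derivation:
Char counts: '$':1, 'j':3, 'k':5, 'l':5
C (first-col start): C('$')=0, C('j')=1, C('k')=4, C('l')=9
L[0]='j': occ=0, LF[0]=C('j')+0=1+0=1
L[1]='k': occ=0, LF[1]=C('k')+0=4+0=4
L[2]='l': occ=0, LF[2]=C('l')+0=9+0=9
L[3]='k': occ=1, LF[3]=C('k')+1=4+1=5
L[4]='k': occ=2, LF[4]=C('k')+2=4+2=6
L[5]='l': occ=1, LF[5]=C('l')+1=9+1=10
L[6]='l': occ=2, LF[6]=C('l')+2=9+2=11
L[7]='j': occ=1, LF[7]=C('j')+1=1+1=2
L[8]='l': occ=3, LF[8]=C('l')+3=9+3=12
L[9]='$': occ=0, LF[9]=C('$')+0=0+0=0
L[10]='k': occ=3, LF[10]=C('k')+3=4+3=7
L[11]='k': occ=4, LF[11]=C('k')+4=4+4=8
L[12]='l': occ=4, LF[12]=C('l')+4=9+4=13
L[13]='j': occ=2, LF[13]=C('j')+2=1+2=3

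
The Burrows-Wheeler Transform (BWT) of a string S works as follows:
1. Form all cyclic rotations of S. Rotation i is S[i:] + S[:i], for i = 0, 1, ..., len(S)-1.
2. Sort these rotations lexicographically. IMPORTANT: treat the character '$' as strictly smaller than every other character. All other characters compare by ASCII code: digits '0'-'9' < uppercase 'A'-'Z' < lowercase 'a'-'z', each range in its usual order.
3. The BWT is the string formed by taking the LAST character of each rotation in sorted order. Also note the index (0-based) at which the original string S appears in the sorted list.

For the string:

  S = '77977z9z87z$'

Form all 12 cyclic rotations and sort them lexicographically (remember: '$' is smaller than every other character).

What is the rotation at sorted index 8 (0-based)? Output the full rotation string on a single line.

Answer: 9z87z$77977z

Derivation:
All 12 rotations (rotation i = S[i:]+S[:i]):
  rot[0] = 77977z9z87z$
  rot[1] = 7977z9z87z$7
  rot[2] = 977z9z87z$77
  rot[3] = 77z9z87z$779
  rot[4] = 7z9z87z$7797
  rot[5] = z9z87z$77977
  rot[6] = 9z87z$77977z
  rot[7] = z87z$77977z9
  rot[8] = 87z$77977z9z
  rot[9] = 7z$77977z9z8
  rot[10] = z$77977z9z87
  rot[11] = $77977z9z87z
Sorted (with $ < everything):
  sorted[0] = $77977z9z87z
  sorted[1] = 77977z9z87z$
  sorted[2] = 77z9z87z$779
  sorted[3] = 7977z9z87z$7
  sorted[4] = 7z$77977z9z8
  sorted[5] = 7z9z87z$7797
  sorted[6] = 87z$77977z9z
  sorted[7] = 977z9z87z$77
  sorted[8] = 9z87z$77977z
  sorted[9] = z$77977z9z87
  sorted[10] = z87z$77977z9
  sorted[11] = z9z87z$77977
sorted[8] = 9z87z$77977z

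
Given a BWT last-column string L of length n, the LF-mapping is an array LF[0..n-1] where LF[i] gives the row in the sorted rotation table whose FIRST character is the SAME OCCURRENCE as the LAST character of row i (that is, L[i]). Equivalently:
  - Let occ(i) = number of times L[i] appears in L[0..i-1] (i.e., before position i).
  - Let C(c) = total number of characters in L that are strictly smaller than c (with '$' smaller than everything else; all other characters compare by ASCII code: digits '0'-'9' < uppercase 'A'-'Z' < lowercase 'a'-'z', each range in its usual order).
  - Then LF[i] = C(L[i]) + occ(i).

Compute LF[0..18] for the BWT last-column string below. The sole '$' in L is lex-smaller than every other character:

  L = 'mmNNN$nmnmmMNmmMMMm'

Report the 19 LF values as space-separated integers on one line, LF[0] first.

Char counts: '$':1, 'M':4, 'N':4, 'm':8, 'n':2
C (first-col start): C('$')=0, C('M')=1, C('N')=5, C('m')=9, C('n')=17
L[0]='m': occ=0, LF[0]=C('m')+0=9+0=9
L[1]='m': occ=1, LF[1]=C('m')+1=9+1=10
L[2]='N': occ=0, LF[2]=C('N')+0=5+0=5
L[3]='N': occ=1, LF[3]=C('N')+1=5+1=6
L[4]='N': occ=2, LF[4]=C('N')+2=5+2=7
L[5]='$': occ=0, LF[5]=C('$')+0=0+0=0
L[6]='n': occ=0, LF[6]=C('n')+0=17+0=17
L[7]='m': occ=2, LF[7]=C('m')+2=9+2=11
L[8]='n': occ=1, LF[8]=C('n')+1=17+1=18
L[9]='m': occ=3, LF[9]=C('m')+3=9+3=12
L[10]='m': occ=4, LF[10]=C('m')+4=9+4=13
L[11]='M': occ=0, LF[11]=C('M')+0=1+0=1
L[12]='N': occ=3, LF[12]=C('N')+3=5+3=8
L[13]='m': occ=5, LF[13]=C('m')+5=9+5=14
L[14]='m': occ=6, LF[14]=C('m')+6=9+6=15
L[15]='M': occ=1, LF[15]=C('M')+1=1+1=2
L[16]='M': occ=2, LF[16]=C('M')+2=1+2=3
L[17]='M': occ=3, LF[17]=C('M')+3=1+3=4
L[18]='m': occ=7, LF[18]=C('m')+7=9+7=16

Answer: 9 10 5 6 7 0 17 11 18 12 13 1 8 14 15 2 3 4 16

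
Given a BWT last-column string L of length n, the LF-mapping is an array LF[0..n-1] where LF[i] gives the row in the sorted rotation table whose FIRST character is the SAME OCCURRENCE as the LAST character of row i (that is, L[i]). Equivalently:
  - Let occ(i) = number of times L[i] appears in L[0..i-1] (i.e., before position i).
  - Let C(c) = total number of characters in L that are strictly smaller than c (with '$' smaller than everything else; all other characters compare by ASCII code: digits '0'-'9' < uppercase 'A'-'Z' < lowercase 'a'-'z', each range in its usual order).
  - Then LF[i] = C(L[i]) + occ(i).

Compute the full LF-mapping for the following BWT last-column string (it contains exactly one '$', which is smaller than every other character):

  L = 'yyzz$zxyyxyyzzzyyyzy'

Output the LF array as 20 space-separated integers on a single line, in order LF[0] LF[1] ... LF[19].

Char counts: '$':1, 'x':2, 'y':10, 'z':7
C (first-col start): C('$')=0, C('x')=1, C('y')=3, C('z')=13
L[0]='y': occ=0, LF[0]=C('y')+0=3+0=3
L[1]='y': occ=1, LF[1]=C('y')+1=3+1=4
L[2]='z': occ=0, LF[2]=C('z')+0=13+0=13
L[3]='z': occ=1, LF[3]=C('z')+1=13+1=14
L[4]='$': occ=0, LF[4]=C('$')+0=0+0=0
L[5]='z': occ=2, LF[5]=C('z')+2=13+2=15
L[6]='x': occ=0, LF[6]=C('x')+0=1+0=1
L[7]='y': occ=2, LF[7]=C('y')+2=3+2=5
L[8]='y': occ=3, LF[8]=C('y')+3=3+3=6
L[9]='x': occ=1, LF[9]=C('x')+1=1+1=2
L[10]='y': occ=4, LF[10]=C('y')+4=3+4=7
L[11]='y': occ=5, LF[11]=C('y')+5=3+5=8
L[12]='z': occ=3, LF[12]=C('z')+3=13+3=16
L[13]='z': occ=4, LF[13]=C('z')+4=13+4=17
L[14]='z': occ=5, LF[14]=C('z')+5=13+5=18
L[15]='y': occ=6, LF[15]=C('y')+6=3+6=9
L[16]='y': occ=7, LF[16]=C('y')+7=3+7=10
L[17]='y': occ=8, LF[17]=C('y')+8=3+8=11
L[18]='z': occ=6, LF[18]=C('z')+6=13+6=19
L[19]='y': occ=9, LF[19]=C('y')+9=3+9=12

Answer: 3 4 13 14 0 15 1 5 6 2 7 8 16 17 18 9 10 11 19 12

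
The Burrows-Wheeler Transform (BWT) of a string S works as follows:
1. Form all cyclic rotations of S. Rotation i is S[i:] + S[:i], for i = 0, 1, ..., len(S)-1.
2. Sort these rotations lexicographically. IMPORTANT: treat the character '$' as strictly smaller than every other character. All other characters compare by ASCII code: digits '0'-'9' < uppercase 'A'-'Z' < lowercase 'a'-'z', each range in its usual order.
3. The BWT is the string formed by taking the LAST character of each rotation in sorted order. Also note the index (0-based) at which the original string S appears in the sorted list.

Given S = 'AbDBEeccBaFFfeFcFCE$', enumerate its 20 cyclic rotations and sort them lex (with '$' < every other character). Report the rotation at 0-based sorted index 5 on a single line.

All 20 rotations (rotation i = S[i:]+S[:i]):
  rot[0] = AbDBEeccBaFFfeFcFCE$
  rot[1] = bDBEeccBaFFfeFcFCE$A
  rot[2] = DBEeccBaFFfeFcFCE$Ab
  rot[3] = BEeccBaFFfeFcFCE$AbD
  rot[4] = EeccBaFFfeFcFCE$AbDB
  rot[5] = eccBaFFfeFcFCE$AbDBE
  rot[6] = ccBaFFfeFcFCE$AbDBEe
  rot[7] = cBaFFfeFcFCE$AbDBEec
  rot[8] = BaFFfeFcFCE$AbDBEecc
  rot[9] = aFFfeFcFCE$AbDBEeccB
  rot[10] = FFfeFcFCE$AbDBEeccBa
  rot[11] = FfeFcFCE$AbDBEeccBaF
  rot[12] = feFcFCE$AbDBEeccBaFF
  rot[13] = eFcFCE$AbDBEeccBaFFf
  rot[14] = FcFCE$AbDBEeccBaFFfe
  rot[15] = cFCE$AbDBEeccBaFFfeF
  rot[16] = FCE$AbDBEeccBaFFfeFc
  rot[17] = CE$AbDBEeccBaFFfeFcF
  rot[18] = E$AbDBEeccBaFFfeFcFC
  rot[19] = $AbDBEeccBaFFfeFcFCE
Sorted (with $ < everything):
  sorted[0] = $AbDBEeccBaFFfeFcFCE
  sorted[1] = AbDBEeccBaFFfeFcFCE$
  sorted[2] = BEeccBaFFfeFcFCE$AbD
  sorted[3] = BaFFfeFcFCE$AbDBEecc
  sorted[4] = CE$AbDBEeccBaFFfeFcF
  sorted[5] = DBEeccBaFFfeFcFCE$Ab
  sorted[6] = E$AbDBEeccBaFFfeFcFC
  sorted[7] = EeccBaFFfeFcFCE$AbDB
  sorted[8] = FCE$AbDBEeccBaFFfeFc
  sorted[9] = FFfeFcFCE$AbDBEeccBa
  sorted[10] = FcFCE$AbDBEeccBaFFfe
  sorted[11] = FfeFcFCE$AbDBEeccBaF
  sorted[12] = aFFfeFcFCE$AbDBEeccB
  sorted[13] = bDBEeccBaFFfeFcFCE$A
  sorted[14] = cBaFFfeFcFCE$AbDBEec
  sorted[15] = cFCE$AbDBEeccBaFFfeF
  sorted[16] = ccBaFFfeFcFCE$AbDBEe
  sorted[17] = eFcFCE$AbDBEeccBaFFf
  sorted[18] = eccBaFFfeFcFCE$AbDBE
  sorted[19] = feFcFCE$AbDBEeccBaFF
sorted[5] = DBEeccBaFFfeFcFCE$Ab

Answer: DBEeccBaFFfeFcFCE$Ab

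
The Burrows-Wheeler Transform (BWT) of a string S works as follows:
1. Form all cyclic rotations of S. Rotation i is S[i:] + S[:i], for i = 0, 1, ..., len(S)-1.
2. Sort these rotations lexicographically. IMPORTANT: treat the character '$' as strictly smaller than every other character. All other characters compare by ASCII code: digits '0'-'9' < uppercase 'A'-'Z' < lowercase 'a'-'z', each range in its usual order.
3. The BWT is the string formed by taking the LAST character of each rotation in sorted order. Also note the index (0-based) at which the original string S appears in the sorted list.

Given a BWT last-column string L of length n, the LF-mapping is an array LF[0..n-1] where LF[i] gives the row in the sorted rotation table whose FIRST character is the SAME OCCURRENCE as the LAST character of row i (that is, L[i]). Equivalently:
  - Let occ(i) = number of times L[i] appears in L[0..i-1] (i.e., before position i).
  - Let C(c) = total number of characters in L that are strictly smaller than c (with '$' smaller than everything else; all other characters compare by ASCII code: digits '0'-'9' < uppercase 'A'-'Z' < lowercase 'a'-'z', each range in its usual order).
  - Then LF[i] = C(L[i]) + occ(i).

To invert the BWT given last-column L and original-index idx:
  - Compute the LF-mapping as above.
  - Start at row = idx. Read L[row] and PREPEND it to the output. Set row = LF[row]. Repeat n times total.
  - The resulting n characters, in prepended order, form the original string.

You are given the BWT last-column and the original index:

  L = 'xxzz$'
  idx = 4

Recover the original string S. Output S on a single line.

Answer: zzxx$

Derivation:
LF mapping: 1 2 3 4 0
Walk LF starting at row 4, prepending L[row]:
  step 1: row=4, L[4]='$', prepend. Next row=LF[4]=0
  step 2: row=0, L[0]='x', prepend. Next row=LF[0]=1
  step 3: row=1, L[1]='x', prepend. Next row=LF[1]=2
  step 4: row=2, L[2]='z', prepend. Next row=LF[2]=3
  step 5: row=3, L[3]='z', prepend. Next row=LF[3]=4
Reversed output: zzxx$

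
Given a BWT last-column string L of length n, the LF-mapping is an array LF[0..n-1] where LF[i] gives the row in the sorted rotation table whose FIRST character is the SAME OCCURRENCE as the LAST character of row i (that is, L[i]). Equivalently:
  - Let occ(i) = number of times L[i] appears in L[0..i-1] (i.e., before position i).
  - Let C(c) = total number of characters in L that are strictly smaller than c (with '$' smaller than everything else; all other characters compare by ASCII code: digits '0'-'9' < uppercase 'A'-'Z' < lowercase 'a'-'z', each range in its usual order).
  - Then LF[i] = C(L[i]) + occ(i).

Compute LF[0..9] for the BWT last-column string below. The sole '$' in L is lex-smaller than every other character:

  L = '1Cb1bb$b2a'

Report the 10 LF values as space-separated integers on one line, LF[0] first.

Answer: 1 4 6 2 7 8 0 9 3 5

Derivation:
Char counts: '$':1, '1':2, '2':1, 'C':1, 'a':1, 'b':4
C (first-col start): C('$')=0, C('1')=1, C('2')=3, C('C')=4, C('a')=5, C('b')=6
L[0]='1': occ=0, LF[0]=C('1')+0=1+0=1
L[1]='C': occ=0, LF[1]=C('C')+0=4+0=4
L[2]='b': occ=0, LF[2]=C('b')+0=6+0=6
L[3]='1': occ=1, LF[3]=C('1')+1=1+1=2
L[4]='b': occ=1, LF[4]=C('b')+1=6+1=7
L[5]='b': occ=2, LF[5]=C('b')+2=6+2=8
L[6]='$': occ=0, LF[6]=C('$')+0=0+0=0
L[7]='b': occ=3, LF[7]=C('b')+3=6+3=9
L[8]='2': occ=0, LF[8]=C('2')+0=3+0=3
L[9]='a': occ=0, LF[9]=C('a')+0=5+0=5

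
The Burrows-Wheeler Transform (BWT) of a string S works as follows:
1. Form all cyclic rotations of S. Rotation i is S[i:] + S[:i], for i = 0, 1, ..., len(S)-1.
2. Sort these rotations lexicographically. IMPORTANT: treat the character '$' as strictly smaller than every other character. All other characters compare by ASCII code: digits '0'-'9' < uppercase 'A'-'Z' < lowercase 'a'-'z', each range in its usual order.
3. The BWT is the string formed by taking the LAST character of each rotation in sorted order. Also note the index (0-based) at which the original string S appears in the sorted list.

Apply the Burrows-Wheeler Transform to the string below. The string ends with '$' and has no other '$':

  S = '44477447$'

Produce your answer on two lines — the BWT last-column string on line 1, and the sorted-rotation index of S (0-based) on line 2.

Answer: 7$7444474
1

Derivation:
All 9 rotations (rotation i = S[i:]+S[:i]):
  rot[0] = 44477447$
  rot[1] = 4477447$4
  rot[2] = 477447$44
  rot[3] = 77447$444
  rot[4] = 7447$4447
  rot[5] = 447$44477
  rot[6] = 47$444774
  rot[7] = 7$4447744
  rot[8] = $44477447
Sorted (with $ < everything):
  sorted[0] = $44477447  (last char: '7')
  sorted[1] = 44477447$  (last char: '$')
  sorted[2] = 447$44477  (last char: '7')
  sorted[3] = 4477447$4  (last char: '4')
  sorted[4] = 47$444774  (last char: '4')
  sorted[5] = 477447$44  (last char: '4')
  sorted[6] = 7$4447744  (last char: '4')
  sorted[7] = 7447$4447  (last char: '7')
  sorted[8] = 77447$444  (last char: '4')
Last column: 7$7444474
Original string S is at sorted index 1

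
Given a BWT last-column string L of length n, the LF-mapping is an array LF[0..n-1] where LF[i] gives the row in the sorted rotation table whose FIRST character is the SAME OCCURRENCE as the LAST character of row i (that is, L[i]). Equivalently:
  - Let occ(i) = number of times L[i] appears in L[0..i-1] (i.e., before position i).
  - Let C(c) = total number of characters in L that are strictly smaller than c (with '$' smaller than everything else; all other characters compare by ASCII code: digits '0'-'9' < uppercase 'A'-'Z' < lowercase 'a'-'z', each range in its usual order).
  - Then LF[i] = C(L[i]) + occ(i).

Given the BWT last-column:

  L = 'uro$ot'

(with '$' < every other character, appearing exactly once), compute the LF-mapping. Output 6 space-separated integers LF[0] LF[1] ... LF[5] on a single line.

Answer: 5 3 1 0 2 4

Derivation:
Char counts: '$':1, 'o':2, 'r':1, 't':1, 'u':1
C (first-col start): C('$')=0, C('o')=1, C('r')=3, C('t')=4, C('u')=5
L[0]='u': occ=0, LF[0]=C('u')+0=5+0=5
L[1]='r': occ=0, LF[1]=C('r')+0=3+0=3
L[2]='o': occ=0, LF[2]=C('o')+0=1+0=1
L[3]='$': occ=0, LF[3]=C('$')+0=0+0=0
L[4]='o': occ=1, LF[4]=C('o')+1=1+1=2
L[5]='t': occ=0, LF[5]=C('t')+0=4+0=4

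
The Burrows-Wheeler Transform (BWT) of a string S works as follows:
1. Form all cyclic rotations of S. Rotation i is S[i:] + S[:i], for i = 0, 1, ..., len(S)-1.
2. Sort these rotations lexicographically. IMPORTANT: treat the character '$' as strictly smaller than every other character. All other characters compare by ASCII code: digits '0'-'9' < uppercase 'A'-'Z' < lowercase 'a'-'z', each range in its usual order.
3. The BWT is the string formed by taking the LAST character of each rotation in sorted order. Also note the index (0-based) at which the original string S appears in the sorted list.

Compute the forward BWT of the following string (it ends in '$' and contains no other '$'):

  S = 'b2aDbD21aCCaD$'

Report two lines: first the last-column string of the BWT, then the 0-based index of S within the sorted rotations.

All 14 rotations (rotation i = S[i:]+S[:i]):
  rot[0] = b2aDbD21aCCaD$
  rot[1] = 2aDbD21aCCaD$b
  rot[2] = aDbD21aCCaD$b2
  rot[3] = DbD21aCCaD$b2a
  rot[4] = bD21aCCaD$b2aD
  rot[5] = D21aCCaD$b2aDb
  rot[6] = 21aCCaD$b2aDbD
  rot[7] = 1aCCaD$b2aDbD2
  rot[8] = aCCaD$b2aDbD21
  rot[9] = CCaD$b2aDbD21a
  rot[10] = CaD$b2aDbD21aC
  rot[11] = aD$b2aDbD21aCC
  rot[12] = D$b2aDbD21aCCa
  rot[13] = $b2aDbD21aCCaD
Sorted (with $ < everything):
  sorted[0] = $b2aDbD21aCCaD  (last char: 'D')
  sorted[1] = 1aCCaD$b2aDbD2  (last char: '2')
  sorted[2] = 21aCCaD$b2aDbD  (last char: 'D')
  sorted[3] = 2aDbD21aCCaD$b  (last char: 'b')
  sorted[4] = CCaD$b2aDbD21a  (last char: 'a')
  sorted[5] = CaD$b2aDbD21aC  (last char: 'C')
  sorted[6] = D$b2aDbD21aCCa  (last char: 'a')
  sorted[7] = D21aCCaD$b2aDb  (last char: 'b')
  sorted[8] = DbD21aCCaD$b2a  (last char: 'a')
  sorted[9] = aCCaD$b2aDbD21  (last char: '1')
  sorted[10] = aD$b2aDbD21aCC  (last char: 'C')
  sorted[11] = aDbD21aCCaD$b2  (last char: '2')
  sorted[12] = b2aDbD21aCCaD$  (last char: '$')
  sorted[13] = bD21aCCaD$b2aD  (last char: 'D')
Last column: D2DbaCaba1C2$D
Original string S is at sorted index 12

Answer: D2DbaCaba1C2$D
12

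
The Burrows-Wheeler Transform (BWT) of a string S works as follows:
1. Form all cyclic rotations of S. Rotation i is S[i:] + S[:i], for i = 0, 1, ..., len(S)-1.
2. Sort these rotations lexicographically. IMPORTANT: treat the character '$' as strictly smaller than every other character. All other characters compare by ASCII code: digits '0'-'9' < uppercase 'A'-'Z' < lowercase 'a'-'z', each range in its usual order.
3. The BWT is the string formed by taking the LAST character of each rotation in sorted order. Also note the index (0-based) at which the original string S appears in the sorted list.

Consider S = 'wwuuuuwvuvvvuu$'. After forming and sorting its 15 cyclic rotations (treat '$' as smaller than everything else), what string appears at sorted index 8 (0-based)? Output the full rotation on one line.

All 15 rotations (rotation i = S[i:]+S[:i]):
  rot[0] = wwuuuuwvuvvvuu$
  rot[1] = wuuuuwvuvvvuu$w
  rot[2] = uuuuwvuvvvuu$ww
  rot[3] = uuuwvuvvvuu$wwu
  rot[4] = uuwvuvvvuu$wwuu
  rot[5] = uwvuvvvuu$wwuuu
  rot[6] = wvuvvvuu$wwuuuu
  rot[7] = vuvvvuu$wwuuuuw
  rot[8] = uvvvuu$wwuuuuwv
  rot[9] = vvvuu$wwuuuuwvu
  rot[10] = vvuu$wwuuuuwvuv
  rot[11] = vuu$wwuuuuwvuvv
  rot[12] = uu$wwuuuuwvuvvv
  rot[13] = u$wwuuuuwvuvvvu
  rot[14] = $wwuuuuwvuvvvuu
Sorted (with $ < everything):
  sorted[0] = $wwuuuuwvuvvvuu
  sorted[1] = u$wwuuuuwvuvvvu
  sorted[2] = uu$wwuuuuwvuvvv
  sorted[3] = uuuuwvuvvvuu$ww
  sorted[4] = uuuwvuvvvuu$wwu
  sorted[5] = uuwvuvvvuu$wwuu
  sorted[6] = uvvvuu$wwuuuuwv
  sorted[7] = uwvuvvvuu$wwuuu
  sorted[8] = vuu$wwuuuuwvuvv
  sorted[9] = vuvvvuu$wwuuuuw
  sorted[10] = vvuu$wwuuuuwvuv
  sorted[11] = vvvuu$wwuuuuwvu
  sorted[12] = wuuuuwvuvvvuu$w
  sorted[13] = wvuvvvuu$wwuuuu
  sorted[14] = wwuuuuwvuvvvuu$
sorted[8] = vuu$wwuuuuwvuvv

Answer: vuu$wwuuuuwvuvv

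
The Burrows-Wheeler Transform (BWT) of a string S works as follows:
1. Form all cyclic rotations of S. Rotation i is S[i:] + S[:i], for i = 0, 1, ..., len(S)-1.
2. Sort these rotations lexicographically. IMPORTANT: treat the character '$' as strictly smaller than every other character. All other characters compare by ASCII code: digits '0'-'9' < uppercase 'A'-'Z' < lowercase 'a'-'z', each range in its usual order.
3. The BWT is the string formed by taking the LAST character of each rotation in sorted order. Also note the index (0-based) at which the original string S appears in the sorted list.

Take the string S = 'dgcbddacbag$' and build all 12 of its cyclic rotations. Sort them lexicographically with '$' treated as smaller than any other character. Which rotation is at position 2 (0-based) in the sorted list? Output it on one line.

All 12 rotations (rotation i = S[i:]+S[:i]):
  rot[0] = dgcbddacbag$
  rot[1] = gcbddacbag$d
  rot[2] = cbddacbag$dg
  rot[3] = bddacbag$dgc
  rot[4] = ddacbag$dgcb
  rot[5] = dacbag$dgcbd
  rot[6] = acbag$dgcbdd
  rot[7] = cbag$dgcbdda
  rot[8] = bag$dgcbddac
  rot[9] = ag$dgcbddacb
  rot[10] = g$dgcbddacba
  rot[11] = $dgcbddacbag
Sorted (with $ < everything):
  sorted[0] = $dgcbddacbag
  sorted[1] = acbag$dgcbdd
  sorted[2] = ag$dgcbddacb
  sorted[3] = bag$dgcbddac
  sorted[4] = bddacbag$dgc
  sorted[5] = cbag$dgcbdda
  sorted[6] = cbddacbag$dg
  sorted[7] = dacbag$dgcbd
  sorted[8] = ddacbag$dgcb
  sorted[9] = dgcbddacbag$
  sorted[10] = g$dgcbddacba
  sorted[11] = gcbddacbag$d
sorted[2] = ag$dgcbddacb

Answer: ag$dgcbddacb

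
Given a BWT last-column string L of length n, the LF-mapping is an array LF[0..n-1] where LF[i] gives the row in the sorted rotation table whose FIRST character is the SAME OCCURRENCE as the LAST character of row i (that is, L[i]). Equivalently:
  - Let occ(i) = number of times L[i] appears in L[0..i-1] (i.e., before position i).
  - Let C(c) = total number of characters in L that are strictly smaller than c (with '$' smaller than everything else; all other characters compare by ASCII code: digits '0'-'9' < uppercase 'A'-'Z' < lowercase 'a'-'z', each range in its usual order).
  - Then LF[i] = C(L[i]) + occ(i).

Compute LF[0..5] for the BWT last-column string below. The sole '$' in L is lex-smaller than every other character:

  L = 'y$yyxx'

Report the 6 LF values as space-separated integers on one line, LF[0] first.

Answer: 3 0 4 5 1 2

Derivation:
Char counts: '$':1, 'x':2, 'y':3
C (first-col start): C('$')=0, C('x')=1, C('y')=3
L[0]='y': occ=0, LF[0]=C('y')+0=3+0=3
L[1]='$': occ=0, LF[1]=C('$')+0=0+0=0
L[2]='y': occ=1, LF[2]=C('y')+1=3+1=4
L[3]='y': occ=2, LF[3]=C('y')+2=3+2=5
L[4]='x': occ=0, LF[4]=C('x')+0=1+0=1
L[5]='x': occ=1, LF[5]=C('x')+1=1+1=2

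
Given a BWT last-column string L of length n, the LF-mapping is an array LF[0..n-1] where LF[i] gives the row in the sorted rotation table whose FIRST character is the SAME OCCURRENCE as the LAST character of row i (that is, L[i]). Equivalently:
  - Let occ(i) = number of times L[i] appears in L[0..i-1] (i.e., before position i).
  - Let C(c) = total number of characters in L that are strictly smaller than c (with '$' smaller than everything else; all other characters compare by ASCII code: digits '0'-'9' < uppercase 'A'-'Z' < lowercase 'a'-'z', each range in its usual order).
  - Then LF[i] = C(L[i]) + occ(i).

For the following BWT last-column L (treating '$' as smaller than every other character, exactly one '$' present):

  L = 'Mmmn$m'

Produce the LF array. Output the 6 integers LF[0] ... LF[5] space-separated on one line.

Answer: 1 2 3 5 0 4

Derivation:
Char counts: '$':1, 'M':1, 'm':3, 'n':1
C (first-col start): C('$')=0, C('M')=1, C('m')=2, C('n')=5
L[0]='M': occ=0, LF[0]=C('M')+0=1+0=1
L[1]='m': occ=0, LF[1]=C('m')+0=2+0=2
L[2]='m': occ=1, LF[2]=C('m')+1=2+1=3
L[3]='n': occ=0, LF[3]=C('n')+0=5+0=5
L[4]='$': occ=0, LF[4]=C('$')+0=0+0=0
L[5]='m': occ=2, LF[5]=C('m')+2=2+2=4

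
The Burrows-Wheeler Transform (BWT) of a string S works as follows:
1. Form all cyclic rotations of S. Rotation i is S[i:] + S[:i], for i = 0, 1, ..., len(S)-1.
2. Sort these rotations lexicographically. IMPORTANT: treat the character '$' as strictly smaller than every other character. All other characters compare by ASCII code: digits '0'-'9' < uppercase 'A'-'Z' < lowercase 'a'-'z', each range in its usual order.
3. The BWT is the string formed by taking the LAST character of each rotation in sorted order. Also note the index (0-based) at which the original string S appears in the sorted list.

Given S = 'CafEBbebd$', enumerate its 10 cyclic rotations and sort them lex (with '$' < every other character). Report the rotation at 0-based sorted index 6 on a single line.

Answer: bebd$CafEB

Derivation:
All 10 rotations (rotation i = S[i:]+S[:i]):
  rot[0] = CafEBbebd$
  rot[1] = afEBbebd$C
  rot[2] = fEBbebd$Ca
  rot[3] = EBbebd$Caf
  rot[4] = Bbebd$CafE
  rot[5] = bebd$CafEB
  rot[6] = ebd$CafEBb
  rot[7] = bd$CafEBbe
  rot[8] = d$CafEBbeb
  rot[9] = $CafEBbebd
Sorted (with $ < everything):
  sorted[0] = $CafEBbebd
  sorted[1] = Bbebd$CafE
  sorted[2] = CafEBbebd$
  sorted[3] = EBbebd$Caf
  sorted[4] = afEBbebd$C
  sorted[5] = bd$CafEBbe
  sorted[6] = bebd$CafEB
  sorted[7] = d$CafEBbeb
  sorted[8] = ebd$CafEBb
  sorted[9] = fEBbebd$Ca
sorted[6] = bebd$CafEB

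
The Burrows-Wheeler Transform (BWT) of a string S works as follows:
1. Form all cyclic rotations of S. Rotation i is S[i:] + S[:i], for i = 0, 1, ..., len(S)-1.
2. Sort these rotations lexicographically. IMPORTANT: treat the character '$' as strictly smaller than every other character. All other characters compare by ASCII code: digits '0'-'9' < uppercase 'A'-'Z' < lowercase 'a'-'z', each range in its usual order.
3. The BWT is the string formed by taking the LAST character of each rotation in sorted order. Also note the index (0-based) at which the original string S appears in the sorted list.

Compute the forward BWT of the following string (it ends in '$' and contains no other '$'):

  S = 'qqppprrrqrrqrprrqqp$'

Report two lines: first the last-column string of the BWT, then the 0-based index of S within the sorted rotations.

All 20 rotations (rotation i = S[i:]+S[:i]):
  rot[0] = qqppprrrqrrqrprrqqp$
  rot[1] = qppprrrqrrqrprrqqp$q
  rot[2] = ppprrrqrrqrprrqqp$qq
  rot[3] = pprrrqrrqrprrqqp$qqp
  rot[4] = prrrqrrqrprrqqp$qqpp
  rot[5] = rrrqrrqrprrqqp$qqppp
  rot[6] = rrqrrqrprrqqp$qqpppr
  rot[7] = rqrrqrprrqqp$qqppprr
  rot[8] = qrrqrprrqqp$qqppprrr
  rot[9] = rrqrprrqqp$qqppprrrq
  rot[10] = rqrprrqqp$qqppprrrqr
  rot[11] = qrprrqqp$qqppprrrqrr
  rot[12] = rprrqqp$qqppprrrqrrq
  rot[13] = prrqqp$qqppprrrqrrqr
  rot[14] = rrqqp$qqppprrrqrrqrp
  rot[15] = rqqp$qqppprrrqrrqrpr
  rot[16] = qqp$qqppprrrqrrqrprr
  rot[17] = qp$qqppprrrqrrqrprrq
  rot[18] = p$qqppprrrqrrqrprrqq
  rot[19] = $qqppprrrqrrqrprrqqp
Sorted (with $ < everything):
  sorted[0] = $qqppprrrqrrqrprrqqp  (last char: 'p')
  sorted[1] = p$qqppprrrqrrqrprrqq  (last char: 'q')
  sorted[2] = ppprrrqrrqrprrqqp$qq  (last char: 'q')
  sorted[3] = pprrrqrrqrprrqqp$qqp  (last char: 'p')
  sorted[4] = prrqqp$qqppprrrqrrqr  (last char: 'r')
  sorted[5] = prrrqrrqrprrqqp$qqpp  (last char: 'p')
  sorted[6] = qp$qqppprrrqrrqrprrq  (last char: 'q')
  sorted[7] = qppprrrqrrqrprrqqp$q  (last char: 'q')
  sorted[8] = qqp$qqppprrrqrrqrprr  (last char: 'r')
  sorted[9] = qqppprrrqrrqrprrqqp$  (last char: '$')
  sorted[10] = qrprrqqp$qqppprrrqrr  (last char: 'r')
  sorted[11] = qrrqrprrqqp$qqppprrr  (last char: 'r')
  sorted[12] = rprrqqp$qqppprrrqrrq  (last char: 'q')
  sorted[13] = rqqp$qqppprrrqrrqrpr  (last char: 'r')
  sorted[14] = rqrprrqqp$qqppprrrqr  (last char: 'r')
  sorted[15] = rqrrqrprrqqp$qqppprr  (last char: 'r')
  sorted[16] = rrqqp$qqppprrrqrrqrp  (last char: 'p')
  sorted[17] = rrqrprrqqp$qqppprrrq  (last char: 'q')
  sorted[18] = rrqrrqrprrqqp$qqpppr  (last char: 'r')
  sorted[19] = rrrqrrqrprrqqp$qqppp  (last char: 'p')
Last column: pqqprpqqr$rrqrrrpqrp
Original string S is at sorted index 9

Answer: pqqprpqqr$rrqrrrpqrp
9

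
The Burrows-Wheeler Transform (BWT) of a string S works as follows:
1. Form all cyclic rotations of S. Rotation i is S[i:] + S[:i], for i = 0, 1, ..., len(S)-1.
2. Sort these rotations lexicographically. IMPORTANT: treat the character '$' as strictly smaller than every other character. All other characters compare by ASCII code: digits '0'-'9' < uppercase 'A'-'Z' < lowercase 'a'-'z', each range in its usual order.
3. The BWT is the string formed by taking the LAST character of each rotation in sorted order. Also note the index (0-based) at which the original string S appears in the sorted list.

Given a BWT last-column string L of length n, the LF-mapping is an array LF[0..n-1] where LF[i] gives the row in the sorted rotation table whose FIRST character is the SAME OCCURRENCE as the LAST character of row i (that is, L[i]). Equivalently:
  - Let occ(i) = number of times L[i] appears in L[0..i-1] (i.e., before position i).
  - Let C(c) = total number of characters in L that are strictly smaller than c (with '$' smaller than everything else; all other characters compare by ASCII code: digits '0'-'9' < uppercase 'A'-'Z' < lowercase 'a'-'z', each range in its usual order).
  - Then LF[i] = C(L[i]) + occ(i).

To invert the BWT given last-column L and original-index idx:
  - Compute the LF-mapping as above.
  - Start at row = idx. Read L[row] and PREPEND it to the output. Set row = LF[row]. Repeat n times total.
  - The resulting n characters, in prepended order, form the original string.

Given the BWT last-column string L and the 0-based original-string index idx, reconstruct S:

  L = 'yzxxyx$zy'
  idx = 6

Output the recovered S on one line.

Answer: yzzxxxyy$

Derivation:
LF mapping: 4 7 1 2 5 3 0 8 6
Walk LF starting at row 6, prepending L[row]:
  step 1: row=6, L[6]='$', prepend. Next row=LF[6]=0
  step 2: row=0, L[0]='y', prepend. Next row=LF[0]=4
  step 3: row=4, L[4]='y', prepend. Next row=LF[4]=5
  step 4: row=5, L[5]='x', prepend. Next row=LF[5]=3
  step 5: row=3, L[3]='x', prepend. Next row=LF[3]=2
  step 6: row=2, L[2]='x', prepend. Next row=LF[2]=1
  step 7: row=1, L[1]='z', prepend. Next row=LF[1]=7
  step 8: row=7, L[7]='z', prepend. Next row=LF[7]=8
  step 9: row=8, L[8]='y', prepend. Next row=LF[8]=6
Reversed output: yzzxxxyy$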